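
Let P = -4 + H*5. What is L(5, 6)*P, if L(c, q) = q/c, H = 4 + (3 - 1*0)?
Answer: 186/5 ≈ 37.200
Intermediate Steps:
H = 7 (H = 4 + (3 + 0) = 4 + 3 = 7)
P = 31 (P = -4 + 7*5 = -4 + 35 = 31)
L(5, 6)*P = (6/5)*31 = 186/5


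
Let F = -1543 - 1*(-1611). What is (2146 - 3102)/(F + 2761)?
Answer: -956/2829 ≈ -0.33793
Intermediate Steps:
F = 68 (F = -1543 + 1611 = 68)
(2146 - 3102)/(F + 2761) = (2146 - 3102)/(68 + 2761) = -956/2829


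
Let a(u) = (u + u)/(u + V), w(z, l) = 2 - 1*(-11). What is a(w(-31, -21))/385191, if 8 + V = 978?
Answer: 26/378642753 ≈ 6.8666e-8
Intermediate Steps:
V = 970 (V = -8 + 978 = 970)
w(z, l) = 13 (w(z, l) = 2 + 11 = 13)
a(u) = 2*u/(970 + u) (a(u) = (u + u)/(u + 970) = (2*u)/(970 + u) = 2*u/(970 + u))
a(w(-31, -21))/385191 = (2*13/(970 + 13))/385191 = (2*13/983)*(1/385191) = (2*13*(1/983))*(1/385191) = (26/983)*(1/385191) = 26/378642753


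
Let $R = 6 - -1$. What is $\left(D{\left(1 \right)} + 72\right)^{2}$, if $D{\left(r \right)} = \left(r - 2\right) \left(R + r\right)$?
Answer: $4096$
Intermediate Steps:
$R = 7$ ($R = 6 + 1 = 7$)
$D{\left(r \right)} = \left(-2 + r\right) \left(7 + r\right)$ ($D{\left(r \right)} = \left(r - 2\right) \left(7 + r\right) = \left(-2 + r\right) \left(7 + r\right)$)
$\left(D{\left(1 \right)} + 72\right)^{2} = \left(\left(-14 + 1^{2} + 5 \cdot 1\right) + 72\right)^{2} = \left(\left(-14 + 1 + 5\right) + 72\right)^{2} = \left(-8 + 72\right)^{2} = 64^{2} = 4096$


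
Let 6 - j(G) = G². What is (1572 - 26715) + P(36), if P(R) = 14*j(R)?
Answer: -43203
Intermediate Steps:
j(G) = 6 - G²
P(R) = 84 - 14*R² (P(R) = 14*(6 - R²) = 84 - 14*R²)
(1572 - 26715) + P(36) = (1572 - 26715) + (84 - 14*36²) = -25143 + (84 - 14*1296) = -25143 + (84 - 18144) = -25143 - 18060 = -43203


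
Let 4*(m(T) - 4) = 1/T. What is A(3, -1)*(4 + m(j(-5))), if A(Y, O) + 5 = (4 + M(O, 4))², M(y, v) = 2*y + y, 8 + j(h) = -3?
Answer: -351/11 ≈ -31.909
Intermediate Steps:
j(h) = -11 (j(h) = -8 - 3 = -11)
m(T) = 4 + 1/(4*T) (m(T) = 4 + (1/T)/4 = 4 + 1/(4*T))
M(y, v) = 3*y
A(Y, O) = -5 + (4 + 3*O)²
A(3, -1)*(4 + m(j(-5))) = (-5 + (4 + 3*(-1))²)*(4 + (4 + (¼)/(-11))) = (-5 + (4 - 3)²)*(4 + (4 + (¼)*(-1/11))) = (-5 + 1²)*(4 + (4 - 1/44)) = (-5 + 1)*(4 + 175/44) = -4*351/44 = -351/11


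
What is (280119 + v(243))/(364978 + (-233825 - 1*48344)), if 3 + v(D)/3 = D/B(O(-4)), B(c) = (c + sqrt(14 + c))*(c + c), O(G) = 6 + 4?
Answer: 14192483/4195656 - 27*sqrt(6)/2330920 ≈ 3.3826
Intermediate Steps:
O(G) = 10
B(c) = 2*c*(c + sqrt(14 + c)) (B(c) = (c + sqrt(14 + c))*(2*c) = 2*c*(c + sqrt(14 + c)))
v(D) = -9 + 3*D/(200 + 40*sqrt(6)) (v(D) = -9 + 3*(D/((2*10*(10 + sqrt(14 + 10))))) = -9 + 3*(D/((2*10*(10 + sqrt(24))))) = -9 + 3*(D/((2*10*(10 + 2*sqrt(6))))) = -9 + 3*(D/(200 + 40*sqrt(6))) = -9 + 3*D/(200 + 40*sqrt(6)))
(280119 + v(243))/(364978 + (-233825 - 1*48344)) = (280119 + (-9 + (3/152)*243 - 3/760*243*sqrt(6)))/(364978 + (-233825 - 1*48344)) = (280119 + (-9 + 729/152 - 729*sqrt(6)/760))/(364978 + (-233825 - 48344)) = (280119 + (-639/152 - 729*sqrt(6)/760))/(364978 - 282169) = (42577449/152 - 729*sqrt(6)/760)/82809 = (42577449/152 - 729*sqrt(6)/760)*(1/82809) = 14192483/4195656 - 27*sqrt(6)/2330920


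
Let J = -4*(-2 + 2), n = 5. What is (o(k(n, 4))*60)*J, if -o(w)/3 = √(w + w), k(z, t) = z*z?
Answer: 0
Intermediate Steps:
k(z, t) = z²
o(w) = -3*√2*√w (o(w) = -3*√(w + w) = -3*√2*√w)
J = 0 (J = -4*0 = 0)
(o(k(n, 4))*60)*J = (-3*√2*√(5²)*60)*0 = (-3*√2*√25*60)*0 = (-3*√2*5*60)*0 = (-15*√2*60)*0 = -900*√2*0 = 0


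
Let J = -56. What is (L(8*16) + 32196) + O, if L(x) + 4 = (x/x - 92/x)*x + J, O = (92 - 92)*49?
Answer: 32172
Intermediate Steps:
O = 0 (O = 0*49 = 0)
L(x) = -60 + x*(1 - 92/x) (L(x) = -4 + ((x/x - 92/x)*x - 56) = -4 + ((1 - 92/x)*x - 56) = -4 + (x*(1 - 92/x) - 56) = -4 + (-56 + x*(1 - 92/x)) = -60 + x*(1 - 92/x))
(L(8*16) + 32196) + O = ((-152 + 8*16) + 32196) + 0 = ((-152 + 128) + 32196) + 0 = (-24 + 32196) + 0 = 32172 + 0 = 32172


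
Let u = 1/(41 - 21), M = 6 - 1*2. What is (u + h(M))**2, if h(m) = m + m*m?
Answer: 160801/400 ≈ 402.00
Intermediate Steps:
M = 4 (M = 6 - 2 = 4)
h(m) = m + m**2
u = 1/20 ≈ 0.050000
(u + h(M))**2 = (1/20 + 4*(1 + 4))**2 = (1/20 + 4*5)**2 = (1/20 + 20)**2 = (401/20)**2 = 160801/400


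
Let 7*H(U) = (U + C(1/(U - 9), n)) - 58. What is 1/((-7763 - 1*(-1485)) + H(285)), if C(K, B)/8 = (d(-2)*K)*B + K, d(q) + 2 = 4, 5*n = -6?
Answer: -2415/15083069 ≈ -0.00016011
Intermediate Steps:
n = -6/5 (n = (1/5)*(-6) = -6/5 ≈ -1.2000)
d(q) = 2 (d(q) = -2 + 4 = 2)
C(K, B) = 8*K + 16*B*K (C(K, B) = 8*((2*K)*B + K) = 8*(2*B*K + K) = 8*(K + 2*B*K) = 8*K + 16*B*K)
H(U) = -58/7 - 8/(5*(-9 + U)) + U/7 (H(U) = ((U + 8*(1 + 2*(-6/5))/(U - 9)) - 58)/7 = ((U + 8*(1 - 12/5)/(-9 + U)) - 58)/7 = ((U + 8*(-7/5)/(-9 + U)) - 58)/7 = ((U - 56/(5*(-9 + U))) - 58)/7 = (-58 + U - 56/(5*(-9 + U)))/7 = -58/7 - 8/(5*(-9 + U)) + U/7)
1/((-7763 - 1*(-1485)) + H(285)) = 1/((-7763 - 1*(-1485)) + (-56 + 5*(-58 + 285)*(-9 + 285))/(35*(-9 + 285))) = 1/((-7763 + 1485) + (1/35)*(-56 + 5*227*276)/276) = 1/(-6278 + (1/35)*(1/276)*(-56 + 313260)) = 1/(-6278 + (1/35)*(1/276)*313204) = 1/(-6278 + 78301/2415) = 1/(-15083069/2415) = -2415/15083069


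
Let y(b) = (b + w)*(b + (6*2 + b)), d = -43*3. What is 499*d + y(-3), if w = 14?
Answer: -64305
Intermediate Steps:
d = -129
y(b) = (12 + 2*b)*(14 + b) (y(b) = (b + 14)*(b + (6*2 + b)) = (14 + b)*(b + (12 + b)) = (14 + b)*(12 + 2*b) = (12 + 2*b)*(14 + b))
499*d + y(-3) = 499*(-129) + (168 + 2*(-3)² + 40*(-3)) = -64371 + (168 + 2*9 - 120) = -64371 + (168 + 18 - 120) = -64371 + 66 = -64305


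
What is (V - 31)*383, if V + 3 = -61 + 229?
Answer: 51322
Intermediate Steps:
V = 165 (V = -3 + (-61 + 229) = -3 + 168 = 165)
(V - 31)*383 = (165 - 31)*383 = 134*383 = 51322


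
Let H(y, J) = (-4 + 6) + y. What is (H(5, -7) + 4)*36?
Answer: 396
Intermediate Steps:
H(y, J) = 2 + y
(H(5, -7) + 4)*36 = ((2 + 5) + 4)*36 = (7 + 4)*36 = 11*36 = 396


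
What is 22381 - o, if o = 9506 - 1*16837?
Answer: 29712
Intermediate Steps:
o = -7331 (o = 9506 - 16837 = -7331)
22381 - o = 22381 - 1*(-7331) = 22381 + 7331 = 29712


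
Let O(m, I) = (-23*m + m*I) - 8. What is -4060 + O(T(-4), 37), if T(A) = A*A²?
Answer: -4964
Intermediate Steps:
T(A) = A³
O(m, I) = -8 - 23*m + I*m (O(m, I) = (-23*m + I*m) - 8 = -8 - 23*m + I*m)
-4060 + O(T(-4), 37) = -4060 + (-8 - 23*(-4)³ + 37*(-4)³) = -4060 + (-8 - 23*(-64) + 37*(-64)) = -4060 + (-8 + 1472 - 2368) = -4060 - 904 = -4964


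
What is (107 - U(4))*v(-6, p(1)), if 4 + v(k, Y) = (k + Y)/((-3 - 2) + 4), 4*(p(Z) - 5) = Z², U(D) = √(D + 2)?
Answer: -1391/4 + 13*√6/4 ≈ -339.79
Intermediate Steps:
U(D) = √(2 + D)
p(Z) = 5 + Z²/4
v(k, Y) = -4 - Y - k (v(k, Y) = -4 + (k + Y)/((-3 - 2) + 4) = -4 + (Y + k)/(-5 + 4) = -4 + (Y + k)/(-1) = -4 + (Y + k)*(-1) = -4 + (-Y - k) = -4 - Y - k)
(107 - U(4))*v(-6, p(1)) = (107 - √(2 + 4))*(-4 - (5 + (¼)*1²) - 1*(-6)) = (107 - √6)*(-4 - (5 + (¼)*1) + 6) = (107 - √6)*(-4 - (5 + ¼) + 6) = (107 - √6)*(-4 - 1*21/4 + 6) = (107 - √6)*(-4 - 21/4 + 6) = (107 - √6)*(-13/4) = -1391/4 + 13*√6/4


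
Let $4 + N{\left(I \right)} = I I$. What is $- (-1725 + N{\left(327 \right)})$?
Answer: $-105200$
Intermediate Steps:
$N{\left(I \right)} = -4 + I^{2}$ ($N{\left(I \right)} = -4 + I I = -4 + I^{2}$)
$- (-1725 + N{\left(327 \right)}) = - (-1725 - \left(4 - 327^{2}\right)) = - (-1725 + \left(-4 + 106929\right)) = - (-1725 + 106925) = \left(-1\right) 105200 = -105200$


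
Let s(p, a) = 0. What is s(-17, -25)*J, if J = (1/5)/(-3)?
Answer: 0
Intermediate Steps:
J = -1/15 (J = (1*(⅕))*(-⅓) = (⅕)*(-⅓) = -1/15 ≈ -0.066667)
s(-17, -25)*J = 0*(-1/15) = 0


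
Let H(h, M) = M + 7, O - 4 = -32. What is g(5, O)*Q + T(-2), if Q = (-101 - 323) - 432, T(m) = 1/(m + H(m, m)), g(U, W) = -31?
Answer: 79609/3 ≈ 26536.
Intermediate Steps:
O = -28 (O = 4 - 32 = -28)
H(h, M) = 7 + M
T(m) = 1/(7 + 2*m) (T(m) = 1/(m + (7 + m)) = 1/(7 + 2*m))
Q = -856 (Q = -424 - 432 = -856)
g(5, O)*Q + T(-2) = -31*(-856) + 1/(7 + 2*(-2)) = 26536 + 1/(7 - 4) = 26536 + 1/3 = 26536 + ⅓ = 79609/3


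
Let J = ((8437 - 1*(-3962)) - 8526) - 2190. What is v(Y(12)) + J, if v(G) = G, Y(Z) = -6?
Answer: 1677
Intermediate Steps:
J = 1683 (J = ((8437 + 3962) - 8526) - 2190 = (12399 - 8526) - 2190 = 3873 - 2190 = 1683)
v(Y(12)) + J = -6 + 1683 = 1677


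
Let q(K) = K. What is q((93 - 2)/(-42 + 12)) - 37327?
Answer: -1119901/30 ≈ -37330.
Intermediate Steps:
q((93 - 2)/(-42 + 12)) - 37327 = (93 - 2)/(-42 + 12) - 37327 = 91/(-30) - 37327 = 91*(-1/30) - 37327 = -91/30 - 37327 = -1119901/30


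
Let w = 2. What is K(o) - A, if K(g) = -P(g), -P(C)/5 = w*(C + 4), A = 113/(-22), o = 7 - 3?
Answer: 1873/22 ≈ 85.136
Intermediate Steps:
o = 4
A = -113/22 (A = 113*(-1/22) = -113/22 ≈ -5.1364)
P(C) = -40 - 10*C (P(C) = -10*(C + 4) = -10*(4 + C) = -5*(8 + 2*C) = -40 - 10*C)
K(g) = 40 + 10*g (K(g) = -(-40 - 10*g) = 40 + 10*g)
K(o) - A = (40 + 10*4) - 1*(-113/22) = (40 + 40) + 113/22 = 80 + 113/22 = 1873/22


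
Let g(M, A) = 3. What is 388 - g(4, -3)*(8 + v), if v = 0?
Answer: 364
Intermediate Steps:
388 - g(4, -3)*(8 + v) = 388 - 3*(8 + 0) = 388 - 3*8 = 388 - 1*24 = 388 - 24 = 364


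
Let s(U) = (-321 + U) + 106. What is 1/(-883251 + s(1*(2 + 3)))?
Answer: -1/883461 ≈ -1.1319e-6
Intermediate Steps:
s(U) = -215 + U
1/(-883251 + s(1*(2 + 3))) = 1/(-883251 + (-215 + 1*(2 + 3))) = 1/(-883251 + (-215 + 1*5)) = 1/(-883251 + (-215 + 5)) = 1/(-883251 - 210) = 1/(-883461) = -1/883461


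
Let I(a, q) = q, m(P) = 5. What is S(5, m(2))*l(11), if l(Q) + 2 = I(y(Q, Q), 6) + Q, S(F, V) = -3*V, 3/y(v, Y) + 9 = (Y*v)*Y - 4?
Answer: -225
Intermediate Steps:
y(v, Y) = 3/(-13 + v*Y**2) (y(v, Y) = 3/(-9 + ((Y*v)*Y - 4)) = 3/(-9 + (v*Y**2 - 4)) = 3/(-9 + (-4 + v*Y**2)) = 3/(-13 + v*Y**2))
l(Q) = 4 + Q (l(Q) = -2 + (6 + Q) = 4 + Q)
S(5, m(2))*l(11) = (-3*5)*(4 + 11) = -15*15 = -225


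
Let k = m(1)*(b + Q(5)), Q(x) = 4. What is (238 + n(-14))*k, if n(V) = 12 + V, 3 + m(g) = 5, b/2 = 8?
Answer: 9440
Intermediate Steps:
b = 16 (b = 2*8 = 16)
m(g) = 2 (m(g) = -3 + 5 = 2)
k = 40 (k = 2*(16 + 4) = 2*20 = 40)
(238 + n(-14))*k = (238 + (12 - 14))*40 = (238 - 2)*40 = 236*40 = 9440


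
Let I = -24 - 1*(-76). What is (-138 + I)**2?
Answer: 7396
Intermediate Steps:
I = 52 (I = -24 + 76 = 52)
(-138 + I)**2 = (-138 + 52)**2 = (-86)**2 = 7396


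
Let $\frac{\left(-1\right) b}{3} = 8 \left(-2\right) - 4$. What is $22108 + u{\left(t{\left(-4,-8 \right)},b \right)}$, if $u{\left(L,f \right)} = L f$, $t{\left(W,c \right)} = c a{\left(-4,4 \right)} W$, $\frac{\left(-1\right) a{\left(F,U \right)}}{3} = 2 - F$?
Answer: $-12452$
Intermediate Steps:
$a{\left(F,U \right)} = -6 + 3 F$ ($a{\left(F,U \right)} = - 3 \left(2 - F\right) = -6 + 3 F$)
$t{\left(W,c \right)} = - 18 W c$ ($t{\left(W,c \right)} = c \left(-6 + 3 \left(-4\right)\right) W = c \left(-6 - 12\right) W = c \left(-18\right) W = - 18 c W = - 18 W c$)
$b = 60$ ($b = - 3 \left(8 \left(-2\right) - 4\right) = - 3 \left(-16 - 4\right) = \left(-3\right) \left(-20\right) = 60$)
$22108 + u{\left(t{\left(-4,-8 \right)},b \right)} = 22108 + \left(-18\right) \left(-4\right) \left(-8\right) 60 = 22108 - 34560 = -12452$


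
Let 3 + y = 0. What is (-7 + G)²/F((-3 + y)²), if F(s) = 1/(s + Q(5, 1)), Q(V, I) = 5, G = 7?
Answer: 0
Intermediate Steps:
y = -3 (y = -3 + 0 = -3)
F(s) = 1/(5 + s) (F(s) = 1/(s + 5) = 1/(5 + s))
(-7 + G)²/F((-3 + y)²) = (-7 + 7)²/(1/(5 + (-3 - 3)²)) = 0²/(1/(5 + (-6)²)) = 0/(1/(5 + 36)) = 0/(1/41) = 0*41 = 0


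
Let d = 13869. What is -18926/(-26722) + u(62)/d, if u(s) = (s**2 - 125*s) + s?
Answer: 79882663/185303709 ≈ 0.43109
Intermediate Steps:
u(s) = s**2 - 124*s
-18926/(-26722) + u(62)/d = -18926/(-26722) + (62*(-124 + 62))/13869 = -18926*(-1/26722) + (62*(-62))*(1/13869) = 9463/13361 - 3844*1/13869 = 9463/13361 - 3844/13869 = 79882663/185303709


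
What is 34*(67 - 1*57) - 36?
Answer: 304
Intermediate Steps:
34*(67 - 1*57) - 36 = 34*(67 - 57) - 36 = 34*10 - 36 = 340 - 36 = 304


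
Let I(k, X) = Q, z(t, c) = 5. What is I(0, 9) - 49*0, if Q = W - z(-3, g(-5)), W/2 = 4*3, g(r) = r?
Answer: 19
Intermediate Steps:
W = 24 (W = 2*(4*3) = 2*12 = 24)
Q = 19 (Q = 24 - 1*5 = 24 - 5 = 19)
I(k, X) = 19
I(0, 9) - 49*0 = 19 - 49*0 = 19 - 1*0 = 19 + 0 = 19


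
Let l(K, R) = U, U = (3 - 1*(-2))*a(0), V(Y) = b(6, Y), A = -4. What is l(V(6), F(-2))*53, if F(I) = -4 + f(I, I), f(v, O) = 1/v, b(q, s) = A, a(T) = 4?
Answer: 1060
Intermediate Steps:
b(q, s) = -4
V(Y) = -4
U = 20 (U = (3 - 1*(-2))*4 = (3 + 2)*4 = 5*4 = 20)
F(I) = -4 + 1/I
l(K, R) = 20
l(V(6), F(-2))*53 = 20*53 = 1060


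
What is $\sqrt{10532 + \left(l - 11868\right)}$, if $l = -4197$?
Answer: $i \sqrt{5533} \approx 74.384 i$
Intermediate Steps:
$\sqrt{10532 + \left(l - 11868\right)} = \sqrt{10532 - 16065} = \sqrt{-5533} = i \sqrt{5533}$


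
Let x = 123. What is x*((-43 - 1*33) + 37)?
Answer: -4797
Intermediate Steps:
x*((-43 - 1*33) + 37) = 123*((-43 - 1*33) + 37) = 123*((-43 - 33) + 37) = 123*(-76 + 37) = 123*(-39) = -4797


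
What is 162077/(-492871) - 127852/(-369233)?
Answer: 3170366151/181984237943 ≈ 0.017421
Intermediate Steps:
162077/(-492871) - 127852/(-369233) = 162077*(-1/492871) - 127852*(-1/369233) = -162077/492871 + 127852/369233 = 3170366151/181984237943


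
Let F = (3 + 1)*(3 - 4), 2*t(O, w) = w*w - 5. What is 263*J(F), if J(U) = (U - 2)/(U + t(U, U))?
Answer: -1052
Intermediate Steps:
t(O, w) = -5/2 + w²/2 (t(O, w) = (w*w - 5)/2 = (w² - 5)/2 = (-5 + w²)/2 = -5/2 + w²/2)
F = -4 (F = 4*(-1) = -4)
J(U) = (-2 + U)/(-5/2 + U + U²/2) (J(U) = (U - 2)/(U + (-5/2 + U²/2)) = (-2 + U)/(-5/2 + U + U²/2))
263*J(F) = 263*(2*(-2 - 4)/(-5 + (-4)² + 2*(-4))) = 263*(2*(-6)/(-5 + 16 - 8)) = 263*(2*(-6)/3) = 263*(2*(⅓)*(-6)) = 263*(-4) = -1052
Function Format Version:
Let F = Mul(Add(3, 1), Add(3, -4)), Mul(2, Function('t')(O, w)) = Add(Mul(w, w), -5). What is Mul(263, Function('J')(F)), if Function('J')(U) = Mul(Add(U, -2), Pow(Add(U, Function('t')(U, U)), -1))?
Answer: -1052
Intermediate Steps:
Function('t')(O, w) = Add(Rational(-5, 2), Mul(Rational(1, 2), Pow(w, 2))) (Function('t')(O, w) = Mul(Rational(1, 2), Add(Mul(w, w), -5)) = Mul(Rational(1, 2), Add(Pow(w, 2), -5)) = Mul(Rational(1, 2), Add(-5, Pow(w, 2))) = Add(Rational(-5, 2), Mul(Rational(1, 2), Pow(w, 2))))
F = -4 (F = Mul(4, -1) = -4)
Function('J')(U) = Mul(Pow(Add(Rational(-5, 2), U, Mul(Rational(1, 2), Pow(U, 2))), -1), Add(-2, U)) (Function('J')(U) = Mul(Add(U, -2), Pow(Add(U, Add(Rational(-5, 2), Mul(Rational(1, 2), Pow(U, 2)))), -1)) = Mul(Add(-2, U), Pow(Add(Rational(-5, 2), U, Mul(Rational(1, 2), Pow(U, 2))), -1)) = Mul(Pow(Add(Rational(-5, 2), U, Mul(Rational(1, 2), Pow(U, 2))), -1), Add(-2, U)))
Mul(263, Function('J')(F)) = Mul(263, Mul(2, Pow(Add(-5, Pow(-4, 2), Mul(2, -4)), -1), Add(-2, -4))) = Mul(263, Mul(2, Pow(Add(-5, 16, -8), -1), -6)) = Mul(263, Mul(2, Pow(3, -1), -6)) = Mul(263, Mul(2, Rational(1, 3), -6)) = Mul(263, -4) = -1052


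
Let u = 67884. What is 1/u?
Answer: 1/67884 ≈ 1.4731e-5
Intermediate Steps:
1/u = 1/67884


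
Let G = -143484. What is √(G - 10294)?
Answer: I*√153778 ≈ 392.15*I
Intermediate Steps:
√(G - 10294) = √(-143484 - 10294) = √(-153778) = I*√153778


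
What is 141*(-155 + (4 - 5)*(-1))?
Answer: -21714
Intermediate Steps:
141*(-155 + (4 - 5)*(-1)) = 141*(-155 - 1*(-1)) = 141*(-155 + 1) = 141*(-154) = -21714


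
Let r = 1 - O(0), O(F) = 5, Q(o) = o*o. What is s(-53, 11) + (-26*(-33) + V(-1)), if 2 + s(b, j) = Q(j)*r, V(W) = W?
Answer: 371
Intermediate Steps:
Q(o) = o²
r = -4 (r = 1 - 1*5 = 1 - 5 = -4)
s(b, j) = -2 - 4*j² (s(b, j) = -2 + j²*(-4) = -2 - 4*j²)
s(-53, 11) + (-26*(-33) + V(-1)) = (-2 - 4*11²) + (-26*(-33) - 1) = (-2 - 4*121) + (858 - 1) = (-2 - 484) + 857 = -486 + 857 = 371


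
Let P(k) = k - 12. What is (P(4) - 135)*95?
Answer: -13585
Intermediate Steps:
P(k) = -12 + k
(P(4) - 135)*95 = ((-12 + 4) - 135)*95 = (-8 - 135)*95 = -143*95 = -13585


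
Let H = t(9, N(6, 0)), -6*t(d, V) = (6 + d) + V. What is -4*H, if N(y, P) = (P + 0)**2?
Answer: 10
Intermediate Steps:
N(y, P) = P**2
t(d, V) = -1 - V/6 - d/6 (t(d, V) = -((6 + d) + V)/6 = -(6 + V + d)/6 = -1 - V/6 - d/6)
H = -5/2 (H = -1 - 1/6*0**2 - 1/6*9 = -1 - 1/6*0 - 3/2 = -1 + 0 - 3/2 = -5/2 ≈ -2.5000)
-4*H = -4*(-5/2) = 10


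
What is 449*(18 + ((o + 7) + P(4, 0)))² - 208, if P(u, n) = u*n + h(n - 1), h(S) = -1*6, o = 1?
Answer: 179392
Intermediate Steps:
h(S) = -6
P(u, n) = -6 + n*u (P(u, n) = u*n - 6 = n*u - 6 = -6 + n*u)
449*(18 + ((o + 7) + P(4, 0)))² - 208 = 449*(18 + ((1 + 7) + (-6 + 0*4)))² - 208 = 449*(18 + (8 + (-6 + 0)))² - 208 = 449*(18 + (8 - 6))² - 208 = 449*(18 + 2)² - 208 = 449*20² - 208 = 449*400 - 208 = 179600 - 208 = 179392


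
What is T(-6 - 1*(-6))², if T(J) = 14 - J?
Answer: 196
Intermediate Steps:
T(-6 - 1*(-6))² = (14 - (-6 - 1*(-6)))² = (14 - (-6 + 6))² = (14 - 1*0)² = (14 + 0)² = 14² = 196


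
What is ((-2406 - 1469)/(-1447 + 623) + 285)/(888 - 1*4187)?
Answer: -238715/2718376 ≈ -0.087815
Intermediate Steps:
((-2406 - 1469)/(-1447 + 623) + 285)/(888 - 1*4187) = (-3875/(-824) + 285)/(888 - 4187) = (-3875*(-1/824) + 285)/(-3299) = (3875/824 + 285)*(-1/3299) = (238715/824)*(-1/3299) = -238715/2718376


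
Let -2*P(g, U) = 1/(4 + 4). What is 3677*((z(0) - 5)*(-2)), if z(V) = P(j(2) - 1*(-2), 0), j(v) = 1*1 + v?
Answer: 297837/8 ≈ 37230.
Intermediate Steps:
j(v) = 1 + v
P(g, U) = -1/16 (P(g, U) = -1/(2*(4 + 4)) = -½/8 = -½*⅛ = -1/16)
z(V) = -1/16
3677*((z(0) - 5)*(-2)) = 3677*((-1/16 - 5)*(-2)) = 3677*(-81/16*(-2)) = 3677*(81/8) = 297837/8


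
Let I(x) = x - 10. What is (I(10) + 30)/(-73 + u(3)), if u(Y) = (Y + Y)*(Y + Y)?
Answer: -30/37 ≈ -0.81081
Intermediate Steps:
I(x) = -10 + x
u(Y) = 4*Y**2 (u(Y) = (2*Y)*(2*Y) = 4*Y**2)
(I(10) + 30)/(-73 + u(3)) = ((-10 + 10) + 30)/(-73 + 4*3**2) = (0 + 30)/(-73 + 4*9) = 30/(-73 + 36) = 30/(-37) = 30*(-1/37) = -30/37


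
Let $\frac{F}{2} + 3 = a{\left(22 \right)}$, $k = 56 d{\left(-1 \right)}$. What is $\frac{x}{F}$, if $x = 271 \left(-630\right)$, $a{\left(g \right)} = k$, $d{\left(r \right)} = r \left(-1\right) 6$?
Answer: $- \frac{9485}{37} \approx -256.35$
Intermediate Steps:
$d{\left(r \right)} = - 6 r$ ($d{\left(r \right)} = - r 6 = - 6 r$)
$k = 336$ ($k = 56 \left(\left(-6\right) \left(-1\right)\right) = 56 \cdot 6 = 336$)
$a{\left(g \right)} = 336$
$F = 666$ ($F = -6 + 2 \cdot 336 = -6 + 672 = 666$)
$x = -170730$
$\frac{x}{F} = - \frac{170730}{666} = \left(-170730\right) \frac{1}{666} = - \frac{9485}{37}$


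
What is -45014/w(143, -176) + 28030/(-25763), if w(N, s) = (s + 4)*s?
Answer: -1004109921/389948768 ≈ -2.5750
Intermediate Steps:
w(N, s) = s*(4 + s) (w(N, s) = (4 + s)*s = s*(4 + s))
-45014/w(143, -176) + 28030/(-25763) = -45014*(-1/(176*(4 - 176))) + 28030/(-25763) = -45014/((-176*(-172))) + 28030*(-1/25763) = -45014/30272 - 28030/25763 = -45014*1/30272 - 28030/25763 = -22507/15136 - 28030/25763 = -1004109921/389948768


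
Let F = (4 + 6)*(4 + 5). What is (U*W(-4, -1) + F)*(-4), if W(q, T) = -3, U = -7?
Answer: -444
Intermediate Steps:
F = 90 (F = 10*9 = 90)
(U*W(-4, -1) + F)*(-4) = (-7*(-3) + 90)*(-4) = (21 + 90)*(-4) = 111*(-4) = -444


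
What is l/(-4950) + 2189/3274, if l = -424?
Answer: 6111863/8103150 ≈ 0.75426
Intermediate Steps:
l/(-4950) + 2189/3274 = -424/(-4950) + 2189/3274 = -424*(-1/4950) + 2189*(1/3274) = 212/2475 + 2189/3274 = 6111863/8103150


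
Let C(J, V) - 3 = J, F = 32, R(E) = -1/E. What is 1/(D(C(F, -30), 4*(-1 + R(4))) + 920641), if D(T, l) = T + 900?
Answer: 1/921576 ≈ 1.0851e-6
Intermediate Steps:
C(J, V) = 3 + J
D(T, l) = 900 + T
1/(D(C(F, -30), 4*(-1 + R(4))) + 920641) = 1/((900 + (3 + 32)) + 920641) = 1/((900 + 35) + 920641) = 1/(935 + 920641) = 1/921576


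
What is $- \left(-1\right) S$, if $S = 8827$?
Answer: $8827$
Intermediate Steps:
$- \left(-1\right) S = - \left(-1\right) 8827 = \left(-1\right) \left(-8827\right) = 8827$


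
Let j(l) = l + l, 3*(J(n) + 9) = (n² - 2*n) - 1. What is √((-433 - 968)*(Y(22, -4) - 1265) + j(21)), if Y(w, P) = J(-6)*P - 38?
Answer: √1862905 ≈ 1364.9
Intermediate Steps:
J(n) = -28/3 - 2*n/3 + n²/3 (J(n) = -9 + ((n² - 2*n) - 1)/3 = -9 + (-1 + n² - 2*n)/3 = -9 + (-⅓ - 2*n/3 + n²/3) = -28/3 - 2*n/3 + n²/3)
Y(w, P) = -38 + 20*P/3 (Y(w, P) = (-28/3 - ⅔*(-6) + (⅓)*(-6)²)*P - 38 = (-28/3 + 4 + (⅓)*36)*P - 38 = (-28/3 + 4 + 12)*P - 38 = 20*P/3 - 38 = -38 + 20*P/3)
j(l) = 2*l
√((-433 - 968)*(Y(22, -4) - 1265) + j(21)) = √((-433 - 968)*((-38 + (20/3)*(-4)) - 1265) + 2*21) = √(-1401*((-38 - 80/3) - 1265) + 42) = √(-1401*(-194/3 - 1265) + 42) = √(-1401*(-3989/3) + 42) = √(1862863 + 42) = √1862905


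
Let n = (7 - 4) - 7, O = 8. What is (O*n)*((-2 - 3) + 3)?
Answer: 64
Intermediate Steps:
n = -4 (n = 3 - 7 = -4)
(O*n)*((-2 - 3) + 3) = (8*(-4))*((-2 - 3) + 3) = -32*(-5 + 3) = -32*(-2) = 64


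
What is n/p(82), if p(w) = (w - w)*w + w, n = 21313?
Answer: 21313/82 ≈ 259.91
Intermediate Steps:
p(w) = w (p(w) = 0*w + w = 0 + w = w)
n/p(82) = 21313/82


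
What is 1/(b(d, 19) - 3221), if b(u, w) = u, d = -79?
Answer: -1/3300 ≈ -0.00030303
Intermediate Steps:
1/(b(d, 19) - 3221) = 1/(-79 - 3221) = 1/(-3300) = -1/3300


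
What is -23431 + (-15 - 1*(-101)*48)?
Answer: -18598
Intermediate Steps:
-23431 + (-15 - 1*(-101)*48) = -23431 + (-15 + 101*48) = -23431 + (-15 + 4848) = -23431 + 4833 = -18598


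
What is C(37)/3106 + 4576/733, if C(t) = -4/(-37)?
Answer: 262943002/42118913 ≈ 6.2429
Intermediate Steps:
C(t) = 4/37 (C(t) = -4*(-1/37) = 4/37)
C(37)/3106 + 4576/733 = (4/37)/3106 + 4576/733 = (4/37)*(1/3106) + 4576*(1/733) = 2/57461 + 4576/733 = 262943002/42118913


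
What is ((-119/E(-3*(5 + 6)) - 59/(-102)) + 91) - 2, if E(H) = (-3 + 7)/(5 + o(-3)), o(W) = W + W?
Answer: 24343/204 ≈ 119.33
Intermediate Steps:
o(W) = 2*W
E(H) = -4 (E(H) = (-3 + 7)/(5 + 2*(-3)) = 4/(5 - 6) = 4/(-1) = 4*(-1) = -4)
((-119/E(-3*(5 + 6)) - 59/(-102)) + 91) - 2 = ((-119/(-4) - 59/(-102)) + 91) - 2 = ((-119*(-¼) - 59*(-1/102)) + 91) - 2 = ((119/4 + 59/102) + 91) - 2 = (6187/204 + 91) - 2 = 24751/204 - 2 = 24343/204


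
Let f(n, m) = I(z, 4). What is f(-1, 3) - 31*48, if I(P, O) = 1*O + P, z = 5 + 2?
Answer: -1477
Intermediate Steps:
z = 7
I(P, O) = O + P
f(n, m) = 11 (f(n, m) = 4 + 7 = 11)
f(-1, 3) - 31*48 = 11 - 31*48 = 11 - 1488 = -1477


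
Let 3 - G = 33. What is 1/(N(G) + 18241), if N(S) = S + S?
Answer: 1/18181 ≈ 5.5002e-5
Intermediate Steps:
G = -30 (G = 3 - 1*33 = 3 - 33 = -30)
N(S) = 2*S
1/(N(G) + 18241) = 1/(2*(-30) + 18241) = 1/(-60 + 18241) = 1/18181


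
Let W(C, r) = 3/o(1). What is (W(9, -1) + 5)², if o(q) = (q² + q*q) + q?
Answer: 36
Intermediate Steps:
o(q) = q + 2*q² (o(q) = (q² + q²) + q = 2*q² + q = q + 2*q²)
W(C, r) = 1 (W(C, r) = 3/((1*(1 + 2*1))) = 3/((1*(1 + 2))) = 3/((1*3)) = 3/3 = 3*(⅓) = 1)
(W(9, -1) + 5)² = (1 + 5)² = 6² = 36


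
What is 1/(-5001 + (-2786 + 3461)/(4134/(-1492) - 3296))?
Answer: -2460883/12307379433 ≈ -0.00019995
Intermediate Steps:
1/(-5001 + (-2786 + 3461)/(4134/(-1492) - 3296)) = 1/(-5001 + 675/(4134*(-1/1492) - 3296)) = 1/(-5001 + 675/(-2067/746 - 3296)) = 1/(-5001 + 675/(-2460883/746)) = 1/(-5001 + 675*(-746/2460883)) = 1/(-5001 - 503550/2460883) = 1/(-12307379433/2460883) = -2460883/12307379433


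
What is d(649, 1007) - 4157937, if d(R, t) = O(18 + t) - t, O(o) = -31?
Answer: -4158975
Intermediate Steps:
d(R, t) = -31 - t
d(649, 1007) - 4157937 = (-31 - 1*1007) - 4157937 = (-31 - 1007) - 4157937 = -1038 - 4157937 = -4158975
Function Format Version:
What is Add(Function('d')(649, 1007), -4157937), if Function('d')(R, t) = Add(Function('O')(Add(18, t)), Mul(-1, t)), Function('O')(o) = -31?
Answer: -4158975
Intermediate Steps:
Function('d')(R, t) = Add(-31, Mul(-1, t))
Add(Function('d')(649, 1007), -4157937) = Add(Add(-31, Mul(-1, 1007)), -4157937) = Add(Add(-31, -1007), -4157937) = Add(-1038, -4157937) = -4158975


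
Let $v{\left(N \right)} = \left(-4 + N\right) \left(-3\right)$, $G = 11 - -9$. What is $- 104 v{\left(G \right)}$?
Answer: $4992$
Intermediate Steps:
$G = 20$ ($G = 11 + 9 = 20$)
$v{\left(N \right)} = 12 - 3 N$
$- 104 v{\left(G \right)} = - 104 \left(12 - 60\right) = \left(-104\right) \left(-48\right) = 4992$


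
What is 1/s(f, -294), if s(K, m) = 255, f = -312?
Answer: 1/255 ≈ 0.0039216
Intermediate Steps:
1/s(f, -294) = 1/255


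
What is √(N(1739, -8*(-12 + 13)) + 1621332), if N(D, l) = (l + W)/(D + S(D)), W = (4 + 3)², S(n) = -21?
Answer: √4785400380406/1718 ≈ 1273.3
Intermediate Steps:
W = 49 (W = 7² = 49)
N(D, l) = (49 + l)/(-21 + D) (N(D, l) = (l + 49)/(D - 21) = (49 + l)/(-21 + D))
√(N(1739, -8*(-12 + 13)) + 1621332) = √((49 - 8*(-12 + 13))/(-21 + 1739) + 1621332) = √((49 - 8*1)/1718 + 1621332) = √((49 - 8)/1718 + 1621332) = √((1/1718)*41 + 1621332) = √(41/1718 + 1621332) = √(2785448417/1718) = √4785400380406/1718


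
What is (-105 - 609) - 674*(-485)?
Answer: 326176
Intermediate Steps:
(-105 - 609) - 674*(-485) = -714 + 326890 = 326176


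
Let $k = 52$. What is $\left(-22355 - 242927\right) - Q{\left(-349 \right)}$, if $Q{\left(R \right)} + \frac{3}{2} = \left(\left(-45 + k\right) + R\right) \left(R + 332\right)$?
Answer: $- \frac{542189}{2} \approx -2.7109 \cdot 10^{5}$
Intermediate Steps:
$Q{\left(R \right)} = - \frac{3}{2} + \left(7 + R\right) \left(332 + R\right)$ ($Q{\left(R \right)} = - \frac{3}{2} + \left(\left(-45 + 52\right) + R\right) \left(R + 332\right) = - \frac{3}{2} + \left(7 + R\right) \left(332 + R\right)$)
$\left(-22355 - 242927\right) - Q{\left(-349 \right)} = \left(-22355 - 242927\right) - \left(\frac{4645}{2} + \left(-349\right)^{2} + 339 \left(-349\right)\right) = \left(-22355 - 242927\right) - \left(\frac{4645}{2} + 121801 - 118311\right) = -265282 - \frac{11625}{2} = - \frac{542189}{2}$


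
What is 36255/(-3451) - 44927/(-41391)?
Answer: -27460972/2915109 ≈ -9.4202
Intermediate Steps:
36255/(-3451) - 44927/(-41391) = 36255*(-1/3451) - 44927*(-1/41391) = -36255/3451 + 44927/41391 = -27460972/2915109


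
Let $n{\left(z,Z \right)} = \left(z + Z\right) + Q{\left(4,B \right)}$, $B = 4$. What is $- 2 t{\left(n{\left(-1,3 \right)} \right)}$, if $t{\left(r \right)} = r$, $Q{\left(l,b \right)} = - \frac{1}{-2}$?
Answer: $-5$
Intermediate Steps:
$Q{\left(l,b \right)} = \frac{1}{2}$ ($Q{\left(l,b \right)} = \left(-1\right) \left(- \frac{1}{2}\right) = \frac{1}{2}$)
$n{\left(z,Z \right)} = \frac{1}{2} + Z + z$ ($n{\left(z,Z \right)} = \left(z + Z\right) + \frac{1}{2} = \left(Z + z\right) + \frac{1}{2} = \frac{1}{2} + Z + z$)
$- 2 t{\left(n{\left(-1,3 \right)} \right)} = - 2 \left(\frac{1}{2} + 3 - 1\right) = \left(-2\right) \frac{5}{2} = -5$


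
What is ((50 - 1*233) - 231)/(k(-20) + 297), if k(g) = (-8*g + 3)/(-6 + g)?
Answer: -10764/7559 ≈ -1.4240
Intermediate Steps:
k(g) = (3 - 8*g)/(-6 + g)
((50 - 1*233) - 231)/(k(-20) + 297) = ((50 - 1*233) - 231)/((3 - 8*(-20))/(-6 - 20) + 297) = ((50 - 233) - 231)/((3 + 160)/(-26) + 297) = (-183 - 231)/(-1/26*163 + 297) = -414/(-163/26 + 297) = -414/7559/26 = -414*26/7559 = -10764/7559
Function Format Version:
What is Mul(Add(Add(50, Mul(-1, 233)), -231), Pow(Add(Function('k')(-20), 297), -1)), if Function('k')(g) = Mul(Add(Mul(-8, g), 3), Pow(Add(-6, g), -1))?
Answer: Rational(-10764, 7559) ≈ -1.4240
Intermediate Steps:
Function('k')(g) = Mul(Pow(Add(-6, g), -1), Add(3, Mul(-8, g))) (Function('k')(g) = Mul(Add(3, Mul(-8, g)), Pow(Add(-6, g), -1)) = Mul(Pow(Add(-6, g), -1), Add(3, Mul(-8, g))))
Mul(Add(Add(50, Mul(-1, 233)), -231), Pow(Add(Function('k')(-20), 297), -1)) = Mul(Add(Add(50, Mul(-1, 233)), -231), Pow(Add(Mul(Pow(Add(-6, -20), -1), Add(3, Mul(-8, -20))), 297), -1)) = Mul(Add(Add(50, -233), -231), Pow(Add(Mul(Pow(-26, -1), Add(3, 160)), 297), -1)) = Mul(Add(-183, -231), Pow(Add(Mul(Rational(-1, 26), 163), 297), -1)) = Mul(-414, Pow(Add(Rational(-163, 26), 297), -1)) = Mul(-414, Pow(Rational(7559, 26), -1)) = Mul(-414, Rational(26, 7559)) = Rational(-10764, 7559)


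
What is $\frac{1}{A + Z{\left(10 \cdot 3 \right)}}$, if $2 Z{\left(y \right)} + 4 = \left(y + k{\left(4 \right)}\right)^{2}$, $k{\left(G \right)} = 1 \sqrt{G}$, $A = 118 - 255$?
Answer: $\frac{1}{373} \approx 0.002681$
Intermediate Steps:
$A = -137$ ($A = 118 - 255 = -137$)
$k{\left(G \right)} = \sqrt{G}$
$Z{\left(y \right)} = -2 + \frac{\left(2 + y\right)^{2}}{2}$ ($Z{\left(y \right)} = -2 + \frac{\left(y + \sqrt{4}\right)^{2}}{2} = -2 + \frac{\left(y + 2\right)^{2}}{2} = -2 + \frac{\left(2 + y\right)^{2}}{2}$)
$\frac{1}{A + Z{\left(10 \cdot 3 \right)}} = \frac{1}{-137 + \frac{10 \cdot 3 \left(4 + 10 \cdot 3\right)}{2}} = \frac{1}{-137 + \frac{1}{2} \cdot 30 \left(4 + 30\right)} = \frac{1}{-137 + \frac{1}{2} \cdot 30 \cdot 34} = \frac{1}{-137 + 510} = \frac{1}{373}$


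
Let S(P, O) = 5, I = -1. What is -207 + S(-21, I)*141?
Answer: 498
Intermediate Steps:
-207 + S(-21, I)*141 = -207 + 5*141 = -207 + 705 = 498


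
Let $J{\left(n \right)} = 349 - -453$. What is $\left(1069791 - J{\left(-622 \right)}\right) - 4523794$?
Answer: $-3454805$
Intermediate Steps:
$J{\left(n \right)} = 802$ ($J{\left(n \right)} = 349 + 453 = 802$)
$\left(1069791 - J{\left(-622 \right)}\right) - 4523794 = \left(1069791 - 802\right) - 4523794 = 1068989 - 4523794 = -3454805$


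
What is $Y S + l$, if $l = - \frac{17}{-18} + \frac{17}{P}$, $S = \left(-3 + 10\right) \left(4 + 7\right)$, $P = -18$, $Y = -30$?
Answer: $-2310$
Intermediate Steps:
$S = 77$ ($S = 7 \cdot 11 = 77$)
$l = 0$ ($l = - \frac{17}{-18} + \frac{17}{-18} = \left(-17\right) \left(- \frac{1}{18}\right) + 17 \left(- \frac{1}{18}\right) = \frac{17}{18} - \frac{17}{18} = 0$)
$Y S + l = \left(-30\right) 77 + 0 = -2310 + 0 = -2310$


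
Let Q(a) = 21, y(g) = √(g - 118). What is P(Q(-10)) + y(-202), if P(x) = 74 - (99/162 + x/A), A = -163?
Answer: 215701/2934 + 8*I*√5 ≈ 73.518 + 17.889*I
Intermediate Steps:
y(g) = √(-118 + g)
P(x) = 1321/18 + x/163 (P(x) = 74 - (99/162 + x/(-163)) = 74 - (99*(1/162) + x*(-1/163)) = 74 - (11/18 - x/163) = 74 + (-11/18 + x/163) = 1321/18 + x/163)
P(Q(-10)) + y(-202) = (1321/18 + (1/163)*21) + √(-118 - 202) = (1321/18 + 21/163) + √(-320) = 215701/2934 + 8*I*√5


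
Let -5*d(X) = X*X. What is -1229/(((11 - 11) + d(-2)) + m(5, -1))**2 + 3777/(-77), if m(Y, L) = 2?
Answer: -2501797/2772 ≈ -902.52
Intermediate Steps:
d(X) = -X**2/5 (d(X) = -X*X/5 = -X**2/5)
-1229/(((11 - 11) + d(-2)) + m(5, -1))**2 + 3777/(-77) = -1229/(((11 - 11) - 1/5*(-2)**2) + 2)**2 + 3777/(-77) = -1229/((0 - 1/5*4) + 2)**2 + 3777*(-1/77) = -1229/((0 - 4/5) + 2)**2 - 3777/77 = -1229/(-4/5 + 2)**2 - 3777/77 = -1229/((6/5)**2) - 3777/77 = -1229/36/25 - 3777/77 = -1229*25/36 - 3777/77 = -30725/36 - 3777/77 = -2501797/2772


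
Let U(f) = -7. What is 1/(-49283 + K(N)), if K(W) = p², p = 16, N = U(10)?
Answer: -1/49027 ≈ -2.0397e-5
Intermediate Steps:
N = -7
K(W) = 256 (K(W) = 16² = 256)
1/(-49283 + K(N)) = 1/(-49283 + 256) = 1/(-49027) = -1/49027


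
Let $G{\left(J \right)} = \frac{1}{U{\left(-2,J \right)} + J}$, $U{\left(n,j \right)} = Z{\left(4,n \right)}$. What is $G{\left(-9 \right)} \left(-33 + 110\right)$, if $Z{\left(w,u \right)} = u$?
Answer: $-7$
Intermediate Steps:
$U{\left(n,j \right)} = n$
$G{\left(J \right)} = \frac{1}{-2 + J}$
$G{\left(-9 \right)} \left(-33 + 110\right) = \frac{-33 + 110}{-2 - 9} = \frac{1}{-11} \cdot 77 = \left(- \frac{1}{11}\right) 77 = -7$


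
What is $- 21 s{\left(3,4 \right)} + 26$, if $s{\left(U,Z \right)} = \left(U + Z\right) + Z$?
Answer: $-205$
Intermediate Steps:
$s{\left(U,Z \right)} = U + 2 Z$
$- 21 s{\left(3,4 \right)} + 26 = - 21 \left(3 + 2 \cdot 4\right) + 26 = - 21 \left(3 + 8\right) + 26 = \left(-21\right) 11 + 26 = -231 + 26 = -205$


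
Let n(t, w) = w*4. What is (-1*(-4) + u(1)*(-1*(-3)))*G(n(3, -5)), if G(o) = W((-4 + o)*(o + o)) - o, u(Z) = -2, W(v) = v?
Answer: -1960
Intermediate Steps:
n(t, w) = 4*w
G(o) = -o + 2*o*(-4 + o) (G(o) = (-4 + o)*(o + o) - o = (-4 + o)*(2*o) - o = 2*o*(-4 + o) - o = -o + 2*o*(-4 + o))
(-1*(-4) + u(1)*(-1*(-3)))*G(n(3, -5)) = (-1*(-4) - (-2)*(-3))*((4*(-5))*(-9 + 2*(4*(-5)))) = (4 - 2*3)*(-20*(-9 + 2*(-20))) = (4 - 6)*(-20*(-9 - 40)) = -(-40)*(-49) = -2*980 = -1960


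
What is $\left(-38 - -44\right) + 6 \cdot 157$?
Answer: $948$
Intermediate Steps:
$\left(-38 - -44\right) + 6 \cdot 157 = \left(-38 + 44\right) + 942 = 6 + 942 = 948$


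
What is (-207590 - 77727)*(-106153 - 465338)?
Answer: 163056097647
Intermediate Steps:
(-207590 - 77727)*(-106153 - 465338) = -285317*(-571491) = 163056097647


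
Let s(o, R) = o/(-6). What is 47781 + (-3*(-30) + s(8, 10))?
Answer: 143609/3 ≈ 47870.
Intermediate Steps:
s(o, R) = -o/6 (s(o, R) = o*(-1/6) = -o/6)
47781 + (-3*(-30) + s(8, 10)) = 47781 + (-3*(-30) - 1/6*8) = 47781 + (90 - 4/3) = 47781 + 266/3 = 143609/3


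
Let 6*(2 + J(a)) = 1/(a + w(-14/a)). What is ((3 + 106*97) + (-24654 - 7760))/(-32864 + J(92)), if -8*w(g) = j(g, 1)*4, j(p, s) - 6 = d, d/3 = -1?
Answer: 12016047/17846237 ≈ 0.67331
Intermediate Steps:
d = -3 (d = 3*(-1) = -3)
j(p, s) = 3 (j(p, s) = 6 - 3 = 3)
w(g) = -3/2 (w(g) = -3*4/8 = -1/8*12 = -3/2)
J(a) = -2 + 1/(6*(-3/2 + a)) (J(a) = -2 + 1/(6*(a - 3/2)) = -2 + 1/(6*(-3/2 + a)))
((3 + 106*97) + (-24654 - 7760))/(-32864 + J(92)) = ((3 + 106*97) + (-24654 - 7760))/(-32864 + (19 - 12*92)/(3*(-3 + 2*92))) = ((3 + 10282) - 32414)/(-32864 + (19 - 1104)/(3*(-3 + 184))) = (10285 - 32414)/(-32864 + (1/3)*(-1085)/181) = -22129/(-32864 + (1/3)*(1/181)*(-1085)) = -22129/(-32864 - 1085/543) = -22129/(-17846237/543) = -22129*(-543/17846237) = 12016047/17846237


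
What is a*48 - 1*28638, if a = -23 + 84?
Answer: -25710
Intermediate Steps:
a = 61
a*48 - 1*28638 = 61*48 - 1*28638 = 2928 - 28638 = -25710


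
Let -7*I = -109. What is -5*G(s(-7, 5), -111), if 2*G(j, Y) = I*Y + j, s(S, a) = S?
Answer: 30370/7 ≈ 4338.6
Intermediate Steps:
I = 109/7 (I = -⅐*(-109) = 109/7 ≈ 15.571)
G(j, Y) = j/2 + 109*Y/14 (G(j, Y) = (109*Y/7 + j)/2 = (j + 109*Y/7)/2 = j/2 + 109*Y/14)
-5*G(s(-7, 5), -111) = -5*((½)*(-7) + (109/14)*(-111)) = -5*(-7/2 - 12099/14) = -5*(-6074/7) = 30370/7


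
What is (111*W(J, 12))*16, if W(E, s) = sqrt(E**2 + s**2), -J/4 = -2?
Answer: 7104*sqrt(13) ≈ 25614.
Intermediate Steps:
J = 8 (J = -4*(-2) = 8)
(111*W(J, 12))*16 = (111*sqrt(8**2 + 12**2))*16 = (111*sqrt(64 + 144))*16 = (111*sqrt(208))*16 = (111*(4*sqrt(13)))*16 = (444*sqrt(13))*16 = 7104*sqrt(13)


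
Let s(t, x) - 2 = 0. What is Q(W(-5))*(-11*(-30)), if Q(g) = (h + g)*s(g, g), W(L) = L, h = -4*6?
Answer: -19140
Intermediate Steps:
s(t, x) = 2 (s(t, x) = 2 + 0 = 2)
h = -24
Q(g) = -48 + 2*g (Q(g) = (-24 + g)*2 = -48 + 2*g)
Q(W(-5))*(-11*(-30)) = (-48 + 2*(-5))*(-11*(-30)) = (-48 - 10)*330 = -58*330 = -19140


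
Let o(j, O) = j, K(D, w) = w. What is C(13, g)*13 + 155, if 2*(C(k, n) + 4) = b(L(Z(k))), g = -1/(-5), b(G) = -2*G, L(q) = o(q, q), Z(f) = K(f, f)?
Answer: -66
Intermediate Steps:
Z(f) = f
L(q) = q
g = ⅕ (g = -1*(-⅕) = ⅕ ≈ 0.20000)
C(k, n) = -4 - k (C(k, n) = -4 + (-2*k)/2 = -4 - k)
C(13, g)*13 + 155 = (-4 - 1*13)*13 + 155 = (-4 - 13)*13 + 155 = -17*13 + 155 = -221 + 155 = -66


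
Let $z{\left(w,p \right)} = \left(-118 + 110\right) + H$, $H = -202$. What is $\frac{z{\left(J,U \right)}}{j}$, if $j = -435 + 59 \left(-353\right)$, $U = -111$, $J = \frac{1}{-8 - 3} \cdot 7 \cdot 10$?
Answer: $\frac{105}{10631} \approx 0.0098768$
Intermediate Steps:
$J = - \frac{70}{11}$ ($J = \frac{1}{-11} \cdot 7 \cdot 10 = \left(- \frac{1}{11}\right) 7 \cdot 10 = \left(- \frac{7}{11}\right) 10 = - \frac{70}{11} \approx -6.3636$)
$z{\left(w,p \right)} = -210$ ($z{\left(w,p \right)} = \left(-118 + 110\right) - 202 = -8 - 202 = -210$)
$j = -21262$ ($j = -435 - 20827 = -21262$)
$\frac{z{\left(J,U \right)}}{j} = - \frac{210}{-21262} = \left(-210\right) \left(- \frac{1}{21262}\right) = \frac{105}{10631}$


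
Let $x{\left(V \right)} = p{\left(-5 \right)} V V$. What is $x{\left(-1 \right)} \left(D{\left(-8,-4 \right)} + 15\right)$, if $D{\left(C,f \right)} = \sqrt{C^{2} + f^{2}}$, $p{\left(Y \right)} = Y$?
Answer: $-75 - 20 \sqrt{5} \approx -119.72$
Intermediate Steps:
$x{\left(V \right)} = - 5 V^{2}$ ($x{\left(V \right)} = - 5 V V = - 5 V^{2}$)
$x{\left(-1 \right)} \left(D{\left(-8,-4 \right)} + 15\right) = - 5 \left(-1\right)^{2} \left(\sqrt{\left(-8\right)^{2} + \left(-4\right)^{2}} + 15\right) = \left(-5\right) 1 \left(\sqrt{64 + 16} + 15\right) = - 5 \left(\sqrt{80} + 15\right) = - 5 \left(4 \sqrt{5} + 15\right) = - 5 \left(15 + 4 \sqrt{5}\right) = -75 - 20 \sqrt{5}$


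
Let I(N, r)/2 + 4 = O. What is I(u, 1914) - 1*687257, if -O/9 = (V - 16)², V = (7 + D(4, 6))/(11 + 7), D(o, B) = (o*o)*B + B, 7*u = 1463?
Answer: -12402811/18 ≈ -6.8905e+5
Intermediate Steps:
u = 209 (u = (⅐)*1463 = 209)
D(o, B) = B + B*o² (D(o, B) = o²*B + B = B*o² + B = B + B*o²)
V = 109/18 (V = (7 + 6*(1 + 4²))/(11 + 7) = (7 + 6*(1 + 16))/18 = (7 + 6*17)*(1/18) = (7 + 102)*(1/18) = 109*(1/18) = 109/18 ≈ 6.0556)
O = -32041/36 (O = -9*(109/18 - 16)² = -9*(-179/18)² = -9*32041/324 = -32041/36 ≈ -890.03)
I(N, r) = -32185/18 (I(N, r) = -8 + 2*(-32041/36) = -8 - 32041/18 = -32185/18)
I(u, 1914) - 1*687257 = -32185/18 - 1*687257 = -32185/18 - 687257 = -12402811/18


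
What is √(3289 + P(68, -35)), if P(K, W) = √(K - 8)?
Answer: √(3289 + 2*√15) ≈ 57.417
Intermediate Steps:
P(K, W) = √(-8 + K)
√(3289 + P(68, -35)) = √(3289 + √(-8 + 68)) = √(3289 + √60) = √(3289 + 2*√15)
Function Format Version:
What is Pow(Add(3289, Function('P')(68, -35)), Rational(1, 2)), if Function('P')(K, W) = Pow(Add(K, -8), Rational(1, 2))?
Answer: Pow(Add(3289, Mul(2, Pow(15, Rational(1, 2)))), Rational(1, 2)) ≈ 57.417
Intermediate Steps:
Function('P')(K, W) = Pow(Add(-8, K), Rational(1, 2))
Pow(Add(3289, Function('P')(68, -35)), Rational(1, 2)) = Pow(Add(3289, Pow(Add(-8, 68), Rational(1, 2))), Rational(1, 2)) = Pow(Add(3289, Pow(60, Rational(1, 2))), Rational(1, 2)) = Pow(Add(3289, Mul(2, Pow(15, Rational(1, 2)))), Rational(1, 2))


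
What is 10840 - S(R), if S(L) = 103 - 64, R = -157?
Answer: 10801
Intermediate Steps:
S(L) = 39
10840 - S(R) = 10840 - 1*39 = 10840 - 39 = 10801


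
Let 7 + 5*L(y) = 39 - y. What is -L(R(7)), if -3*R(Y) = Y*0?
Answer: -32/5 ≈ -6.4000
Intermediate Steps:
R(Y) = 0 (R(Y) = -Y*0/3 = -1/3*0 = 0)
L(y) = 32/5 - y/5 (L(y) = -7/5 + (39 - y)/5 = -7/5 + (39/5 - y/5) = 32/5 - y/5)
-L(R(7)) = -(32/5 - 1/5*0) = -(32/5 + 0) = -1*32/5 = -32/5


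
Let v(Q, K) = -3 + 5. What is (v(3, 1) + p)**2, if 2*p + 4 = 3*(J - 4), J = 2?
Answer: 9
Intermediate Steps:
v(Q, K) = 2
p = -5 (p = -2 + (3*(2 - 4))/2 = -2 + (3*(-2))/2 = -2 + (1/2)*(-6) = -2 - 3 = -5)
(v(3, 1) + p)**2 = (2 - 5)**2 = (-3)**2 = 9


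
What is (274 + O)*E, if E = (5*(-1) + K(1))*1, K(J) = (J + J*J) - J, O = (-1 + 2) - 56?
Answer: -876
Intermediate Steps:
O = -55 (O = 1 - 56 = -55)
K(J) = J² (K(J) = (J + J²) - J = J²)
E = -4 (E = (5*(-1) + 1²)*1 = (-5 + 1)*1 = -4*1 = -4)
(274 + O)*E = (274 - 55)*(-4) = 219*(-4) = -876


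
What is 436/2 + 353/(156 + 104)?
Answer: 57033/260 ≈ 219.36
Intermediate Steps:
436/2 + 353/(156 + 104) = 436*(½) + 353/260 = 218 + 353*(1/260) = 218 + 353/260 = 57033/260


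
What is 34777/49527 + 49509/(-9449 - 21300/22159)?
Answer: -47052219864730/10371037550157 ≈ -4.5369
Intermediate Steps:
34777/49527 + 49509/(-9449 - 21300/22159) = 34777/49527 + 49509/(-209401691/22159) = 34777/49527 + 49509*(-22159/209401691) = 34777/49527 - 1097069931/209401691 = -47052219864730/10371037550157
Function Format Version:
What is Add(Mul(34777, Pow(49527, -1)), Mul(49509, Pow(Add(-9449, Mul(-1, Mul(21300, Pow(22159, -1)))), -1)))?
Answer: Rational(-47052219864730, 10371037550157) ≈ -4.5369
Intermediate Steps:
Add(Mul(34777, Pow(49527, -1)), Mul(49509, Pow(Add(-9449, Mul(-1, Mul(21300, Pow(22159, -1)))), -1))) = Add(Mul(34777, Rational(1, 49527)), Mul(49509, Pow(Add(-9449, Mul(-1, Mul(21300, Rational(1, 22159)))), -1))) = Add(Rational(34777, 49527), Mul(49509, Pow(Add(-9449, Mul(-1, Rational(21300, 22159))), -1))) = Add(Rational(34777, 49527), Mul(49509, Pow(Add(-9449, Rational(-21300, 22159)), -1))) = Add(Rational(34777, 49527), Mul(49509, Pow(Rational(-209401691, 22159), -1))) = Add(Rational(34777, 49527), Mul(49509, Rational(-22159, 209401691))) = Add(Rational(34777, 49527), Rational(-1097069931, 209401691)) = Rational(-47052219864730, 10371037550157)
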